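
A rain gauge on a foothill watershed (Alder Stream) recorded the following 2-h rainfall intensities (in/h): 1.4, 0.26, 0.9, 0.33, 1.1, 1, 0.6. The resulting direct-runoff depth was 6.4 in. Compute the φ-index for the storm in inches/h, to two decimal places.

Only the 5 blocks with intensity above φ contribute runoff: 1.4, 0.9, 1.1, 1, 0.6 in/h.
Σ(I−φ)·Δt = d  ⇒  (1.4+0.9+1.1+1+0.6 − 5φ)·2 = 6.4
φ = (5.000 − 6.4/2) / 5 = 0.36 in/h.

φ ≈ 0.36 in/h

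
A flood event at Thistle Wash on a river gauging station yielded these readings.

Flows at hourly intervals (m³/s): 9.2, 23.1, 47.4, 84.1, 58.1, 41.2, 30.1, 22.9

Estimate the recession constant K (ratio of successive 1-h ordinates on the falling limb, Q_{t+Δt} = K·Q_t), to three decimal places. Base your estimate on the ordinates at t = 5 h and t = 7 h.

K ≈ 0.746

Using the recession-limb readings at t = 5 h and t = 7 h: Q falls from 41.2 to 22.9 m³/s over 2 intervals.
K = (Q₂/Q₁)^(1/2) = (22.9/41.2)^(1/2) = 0.746.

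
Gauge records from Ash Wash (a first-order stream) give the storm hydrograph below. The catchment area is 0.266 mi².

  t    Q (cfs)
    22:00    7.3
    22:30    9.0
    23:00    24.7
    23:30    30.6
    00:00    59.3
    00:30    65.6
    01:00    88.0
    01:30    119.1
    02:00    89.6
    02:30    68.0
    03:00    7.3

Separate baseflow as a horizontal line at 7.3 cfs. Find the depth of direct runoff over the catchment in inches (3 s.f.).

Direct runoff: 0.0, 1.7, 17.4, 23.3, 52.0, 58.3, 80.7, 111.8, 82.3, 60.7, 0.0 cfs; ΣQ_DR = 488.2 cfs.
V = ΣQ_DR · Δt = 488.2 × 1800 s = 8.788 × 10^5 ft³.
Over A = 0.266 mi², depth = V / A = 1.42 in.

d ≈ 1.42 in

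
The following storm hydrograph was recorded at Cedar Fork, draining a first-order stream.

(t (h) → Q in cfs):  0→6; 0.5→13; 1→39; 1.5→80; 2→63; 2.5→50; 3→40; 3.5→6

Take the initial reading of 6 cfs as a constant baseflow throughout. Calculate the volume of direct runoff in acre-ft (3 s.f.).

V ≈ 10.3 acre-ft

Direct-runoff ordinates (Q − Q_b): 0.0, 7.0, 33.0, 74.0, 57.0, 44.0, 34.0, 0.0 cfs.
ΣQ_DR = 249.0 cfs.
With Δt = 0.5 h = 1800 s, V = ΣQ_DR · Δt = 249.0 × 1800 = 4.48 × 10^5 ft³ = 10.3 acre-ft.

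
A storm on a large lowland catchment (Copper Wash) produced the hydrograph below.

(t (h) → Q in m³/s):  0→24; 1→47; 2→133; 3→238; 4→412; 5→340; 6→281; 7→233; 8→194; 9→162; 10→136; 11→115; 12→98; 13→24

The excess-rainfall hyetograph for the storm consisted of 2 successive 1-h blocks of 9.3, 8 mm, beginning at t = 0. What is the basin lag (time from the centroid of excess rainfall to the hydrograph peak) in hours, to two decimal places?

t_L ≈ 3.04 h

Centroid of excess rainfall: t_c = Σ P_i·t̄_i / ΣP_i = 0.9624 h (block centres at 0.5, 1.5 h).
Hydrograph peak occurs at t = 4 h, so basin lag t_L = 4 − 0.9624 = 3.04 h.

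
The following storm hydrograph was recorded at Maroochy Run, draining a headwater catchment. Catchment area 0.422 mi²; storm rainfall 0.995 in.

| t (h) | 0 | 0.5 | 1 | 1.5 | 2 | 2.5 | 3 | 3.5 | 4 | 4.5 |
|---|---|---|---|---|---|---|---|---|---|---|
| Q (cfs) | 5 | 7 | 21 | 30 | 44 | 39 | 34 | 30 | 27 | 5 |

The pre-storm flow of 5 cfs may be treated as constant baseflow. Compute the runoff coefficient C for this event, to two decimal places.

C ≈ 0.35

ΣQ_DR = 192.0 cfs; V = ΣQ_DR·Δt = 3.456 × 10^5 ft³.
Runoff depth d = V / A = 0.3525 in.
C = d / P = 0.3525 / 0.995 = 0.35.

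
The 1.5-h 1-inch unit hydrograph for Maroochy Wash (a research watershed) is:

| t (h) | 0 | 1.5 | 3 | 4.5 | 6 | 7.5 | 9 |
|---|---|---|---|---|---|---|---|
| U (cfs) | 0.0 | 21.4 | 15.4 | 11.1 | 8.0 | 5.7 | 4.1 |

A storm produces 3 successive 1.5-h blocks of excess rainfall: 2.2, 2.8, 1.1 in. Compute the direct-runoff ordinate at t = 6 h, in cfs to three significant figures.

Q ≈ 65.6 cfs

By discrete convolution, Q_j = Σ (P_i / 1 in) · U_{j−i}.
At t = 6 h (j=4): Q = (2.2/1)·8.0 + (2.8/1)·11.1 + (1.1/1)·15.4 = 65.6 cfs.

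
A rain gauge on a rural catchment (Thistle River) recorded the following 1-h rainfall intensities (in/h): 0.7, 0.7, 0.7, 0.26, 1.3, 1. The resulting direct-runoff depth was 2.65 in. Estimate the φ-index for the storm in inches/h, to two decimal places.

φ ≈ 0.35 in/h

Only the 5 blocks with intensity above φ contribute runoff: 0.7, 0.7, 0.7, 1.3, 1 in/h.
Σ(I−φ)·Δt = d  ⇒  (0.7+0.7+0.7+1.3+1 − 5φ)·1 = 2.65
φ = (4.400 − 2.65/1) / 5 = 0.35 in/h.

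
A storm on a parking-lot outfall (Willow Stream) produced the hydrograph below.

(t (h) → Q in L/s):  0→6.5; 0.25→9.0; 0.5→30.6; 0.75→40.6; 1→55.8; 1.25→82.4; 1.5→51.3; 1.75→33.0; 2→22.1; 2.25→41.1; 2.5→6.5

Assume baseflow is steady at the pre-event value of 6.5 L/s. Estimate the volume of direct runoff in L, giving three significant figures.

Direct-runoff ordinates (Q − Q_b): 0.0, 2.5, 24.1, 34.1, 49.3, 75.9, 44.8, 26.5, 15.6, 34.6, 0.0 L/s.
ΣQ_DR = 307.4 L/s.
With Δt = 0.25 h = 900 s, V = ΣQ_DR · Δt = 307.4 × 900 = 2.77 × 10^5 L.

V ≈ 2.77 × 10^5 L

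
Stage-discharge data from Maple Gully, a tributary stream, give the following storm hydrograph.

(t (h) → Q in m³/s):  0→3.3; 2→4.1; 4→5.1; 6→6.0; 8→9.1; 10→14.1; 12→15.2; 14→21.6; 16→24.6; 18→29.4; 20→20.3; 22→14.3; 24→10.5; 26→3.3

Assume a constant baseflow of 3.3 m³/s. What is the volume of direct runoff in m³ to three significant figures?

V ≈ 9.70 × 10^5 m³

Direct-runoff ordinates (Q − Q_b): 0.0, 0.8, 1.8, 2.7, 5.8, 10.8, 11.9, 18.3, 21.3, 26.1, 17.0, 11.0, 7.2, 0.0 m³/s.
ΣQ_DR = 134.7 m³/s.
With Δt = 2 h = 7200 s, V = ΣQ_DR · Δt = 134.7 × 7200 = 9.70 × 10^5 m³.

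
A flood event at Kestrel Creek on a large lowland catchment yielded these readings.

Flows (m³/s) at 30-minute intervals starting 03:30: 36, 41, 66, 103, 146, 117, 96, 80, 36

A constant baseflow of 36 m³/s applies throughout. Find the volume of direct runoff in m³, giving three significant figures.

Direct-runoff ordinates (Q − Q_b): 0.0, 5.0, 30.0, 67.0, 110.0, 81.0, 60.0, 44.0, 0.0 m³/s.
ΣQ_DR = 397.0 m³/s.
With Δt = 0.5 h = 1800 s, V = ΣQ_DR · Δt = 397.0 × 1800 = 7.15 × 10^5 m³.

V ≈ 7.15 × 10^5 m³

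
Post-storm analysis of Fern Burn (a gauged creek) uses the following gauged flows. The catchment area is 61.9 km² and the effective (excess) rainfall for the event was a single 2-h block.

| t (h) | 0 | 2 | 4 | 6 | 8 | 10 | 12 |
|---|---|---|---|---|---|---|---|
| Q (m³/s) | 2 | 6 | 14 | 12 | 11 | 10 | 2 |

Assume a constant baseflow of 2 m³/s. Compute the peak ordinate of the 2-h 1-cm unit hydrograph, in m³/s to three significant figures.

U_p ≈ 24.0 m³/s

Direct runoff: 0.0, 4.0, 12.0, 10.0, 9.0, 8.0, 0.0 m³/s; ΣQ_DR = 43.00 m³/s, peak = 12.0 m³/s.
Runoff depth d = ΣQ_DR·Δt / A = 43.00 × 7200 / (61.9 km²) = 5.002 mm.
The 1-cm UH is the DRH scaled by (10 mm)/d, so U_p = 12.0 × 10/5.002 = 24.0 m³/s.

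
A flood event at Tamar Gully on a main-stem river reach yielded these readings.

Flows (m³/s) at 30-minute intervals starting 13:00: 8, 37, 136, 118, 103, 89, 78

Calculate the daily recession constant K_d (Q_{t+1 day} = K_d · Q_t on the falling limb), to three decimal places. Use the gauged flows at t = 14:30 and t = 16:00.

K_d ≈ 0.001

Between t = 14:30 and t = 16:00 the flow falls from 118 to 78 m³/s over 3×0.5 h = 1.5 h.
Per-interval ratio K = (78/118)^(1/3) = 0.8711; K_d = K^(24/0.5) = 0.001.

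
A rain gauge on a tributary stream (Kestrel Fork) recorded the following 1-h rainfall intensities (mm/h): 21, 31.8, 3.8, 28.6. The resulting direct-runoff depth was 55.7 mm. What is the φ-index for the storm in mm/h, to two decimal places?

φ ≈ 8.57 mm/h

Only the 3 blocks with intensity above φ contribute runoff: 21, 31.8, 28.6 mm/h.
Σ(I−φ)·Δt = d  ⇒  (21+31.8+28.6 − 3φ)·1 = 55.7
φ = (81.40 − 55.7/1) / 3 = 8.57 mm/h.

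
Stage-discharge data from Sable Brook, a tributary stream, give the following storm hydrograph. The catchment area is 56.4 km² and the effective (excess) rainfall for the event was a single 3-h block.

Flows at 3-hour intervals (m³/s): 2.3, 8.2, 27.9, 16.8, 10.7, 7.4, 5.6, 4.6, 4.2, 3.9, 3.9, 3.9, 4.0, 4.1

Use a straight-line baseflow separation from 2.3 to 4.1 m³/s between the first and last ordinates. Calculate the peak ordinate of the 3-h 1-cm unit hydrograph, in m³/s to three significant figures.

Direct runoff: 0.00, 5.76, 25.32, 14.08, 7.85, 4.41, 2.47, 1.33, 0.79, 0.35, 0.22, 0.08, 0.04, 0.00 m³/s; ΣQ_DR = 62.70 m³/s, peak = 25.32 m³/s.
Runoff depth d = ΣQ_DR·Δt / A = 62.70 × 10800 / (56.4 km²) = 12.01 mm.
The 1-cm UH is the DRH scaled by (10 mm)/d, so U_p = 25.32 × 10/12.01 = 21.1 m³/s.

U_p ≈ 21.1 m³/s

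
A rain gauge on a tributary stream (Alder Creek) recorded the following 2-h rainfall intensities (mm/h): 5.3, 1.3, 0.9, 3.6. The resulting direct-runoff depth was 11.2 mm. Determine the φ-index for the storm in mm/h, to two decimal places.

Only the 2 blocks with intensity above φ contribute runoff: 5.3, 3.6 mm/h.
Σ(I−φ)·Δt = d  ⇒  (5.3+3.6 − 2φ)·2 = 11.2
φ = (8.900 − 11.2/2) / 2 = 1.65 mm/h.

φ ≈ 1.65 mm/h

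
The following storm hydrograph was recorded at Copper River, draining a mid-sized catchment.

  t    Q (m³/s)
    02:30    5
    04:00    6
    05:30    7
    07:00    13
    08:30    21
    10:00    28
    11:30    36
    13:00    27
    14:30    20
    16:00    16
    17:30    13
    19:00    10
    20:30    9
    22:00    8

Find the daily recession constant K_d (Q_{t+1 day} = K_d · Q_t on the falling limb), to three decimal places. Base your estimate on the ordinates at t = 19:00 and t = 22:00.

K_d ≈ 0.168

Between t = 19:00 and t = 22:00 the flow falls from 10 to 8 m³/s over 2×1.5 h = 3 h.
Per-interval ratio K = (8/10)^(1/2) = 0.8944; K_d = K^(24/1.5) = 0.168.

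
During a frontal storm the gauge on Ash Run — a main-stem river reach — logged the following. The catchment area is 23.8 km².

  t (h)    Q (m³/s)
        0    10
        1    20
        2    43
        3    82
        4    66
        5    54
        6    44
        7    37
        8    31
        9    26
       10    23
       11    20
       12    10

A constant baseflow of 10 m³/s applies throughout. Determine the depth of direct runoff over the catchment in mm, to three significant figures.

d ≈ 50.8 mm

Direct runoff: 0.0, 10.0, 33.0, 72.0, 56.0, 44.0, 34.0, 27.0, 21.0, 16.0, 13.0, 10.0, 0.0 m³/s; ΣQ_DR = 336.0 m³/s.
V = ΣQ_DR · Δt = 336.0 × 3600 s = 1.210 × 10^6 m³.
Over A = 23.8 km², depth = V / A = 50.8 mm.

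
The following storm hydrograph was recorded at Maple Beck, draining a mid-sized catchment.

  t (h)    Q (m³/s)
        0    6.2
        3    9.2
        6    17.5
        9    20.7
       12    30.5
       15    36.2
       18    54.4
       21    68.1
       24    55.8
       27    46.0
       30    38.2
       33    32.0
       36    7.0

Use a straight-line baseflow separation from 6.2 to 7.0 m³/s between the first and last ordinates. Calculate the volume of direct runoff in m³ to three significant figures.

Direct-runoff ordinates (Q − Q_b): 0.00, 2.93, 11.17, 14.30, 24.03, 29.67, 47.80, 61.43, 49.07, 39.20, 31.33, 25.07, 0.00 m³/s.
ΣQ_DR = 336.0 m³/s.
With Δt = 3 h = 10800 s, V = ΣQ_DR · Δt = 336.0 × 10800 = 3.63 × 10^6 m³.

V ≈ 3.63 × 10^6 m³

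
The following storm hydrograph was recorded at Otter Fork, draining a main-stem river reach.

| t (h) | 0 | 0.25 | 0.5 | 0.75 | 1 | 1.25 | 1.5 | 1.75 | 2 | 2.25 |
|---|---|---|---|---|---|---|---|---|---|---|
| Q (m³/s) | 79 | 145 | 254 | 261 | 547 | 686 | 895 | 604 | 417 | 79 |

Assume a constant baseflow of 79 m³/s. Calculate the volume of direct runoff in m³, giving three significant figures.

V ≈ 2.86 × 10^6 m³

Direct-runoff ordinates (Q − Q_b): 0.0, 66.0, 175.0, 182.0, 468.0, 607.0, 816.0, 525.0, 338.0, 0.0 m³/s.
ΣQ_DR = 3177 m³/s.
With Δt = 0.25 h = 900 s, V = ΣQ_DR · Δt = 3177 × 900 = 2.86 × 10^6 m³.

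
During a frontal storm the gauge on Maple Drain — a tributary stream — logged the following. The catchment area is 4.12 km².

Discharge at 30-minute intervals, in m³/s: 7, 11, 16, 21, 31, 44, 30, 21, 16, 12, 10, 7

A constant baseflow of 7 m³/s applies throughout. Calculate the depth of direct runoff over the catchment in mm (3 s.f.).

d ≈ 62.0 mm

Direct runoff: 0.0, 4.0, 9.0, 14.0, 24.0, 37.0, 23.0, 14.0, 9.0, 5.0, 3.0, 0.0 m³/s; ΣQ_DR = 142.0 m³/s.
V = ΣQ_DR · Δt = 142.0 × 1800 s = 2.556 × 10^5 m³.
Over A = 4.12 km², depth = V / A = 62.0 mm.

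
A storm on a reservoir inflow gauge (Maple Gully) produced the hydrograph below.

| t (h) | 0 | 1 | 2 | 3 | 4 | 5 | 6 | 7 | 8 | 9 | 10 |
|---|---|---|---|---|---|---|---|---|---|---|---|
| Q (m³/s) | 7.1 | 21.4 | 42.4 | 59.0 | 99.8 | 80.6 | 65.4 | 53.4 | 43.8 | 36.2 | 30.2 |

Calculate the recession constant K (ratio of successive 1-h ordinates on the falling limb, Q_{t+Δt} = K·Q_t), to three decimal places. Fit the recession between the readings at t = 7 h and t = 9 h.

Using the recession-limb readings at t = 7 h and t = 9 h: Q falls from 53.4 to 36.2 m³/s over 2 intervals.
K = (Q₂/Q₁)^(1/2) = (36.2/53.4)^(1/2) = 0.823.

K ≈ 0.823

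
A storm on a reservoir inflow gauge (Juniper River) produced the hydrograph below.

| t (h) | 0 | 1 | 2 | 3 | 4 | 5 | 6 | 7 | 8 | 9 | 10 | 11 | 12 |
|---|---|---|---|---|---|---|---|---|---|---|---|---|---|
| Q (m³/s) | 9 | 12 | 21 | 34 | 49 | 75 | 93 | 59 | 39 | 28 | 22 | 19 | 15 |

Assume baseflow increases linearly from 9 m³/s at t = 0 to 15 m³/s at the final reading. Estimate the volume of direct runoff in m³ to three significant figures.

V ≈ 1.15 × 10^6 m³

Direct-runoff ordinates (Q − Q_b): 0.00, 2.50, 11.00, 23.50, 38.00, 63.50, 81.00, 46.50, 26.00, 14.50, 8.00, 4.50, 0.00 m³/s.
ΣQ_DR = 319.0 m³/s.
With Δt = 1 h = 3600 s, V = ΣQ_DR · Δt = 319.0 × 3600 = 1.15 × 10^6 m³.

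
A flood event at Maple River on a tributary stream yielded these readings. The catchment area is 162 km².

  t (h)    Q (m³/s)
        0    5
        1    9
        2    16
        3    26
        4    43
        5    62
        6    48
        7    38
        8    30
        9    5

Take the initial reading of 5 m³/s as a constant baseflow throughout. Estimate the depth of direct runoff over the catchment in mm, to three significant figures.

Direct runoff: 0.0, 4.0, 11.0, 21.0, 38.0, 57.0, 43.0, 33.0, 25.0, 0.0 m³/s; ΣQ_DR = 232.0 m³/s.
V = ΣQ_DR · Δt = 232.0 × 3600 s = 8.352 × 10^5 m³.
Over A = 162 km², depth = V / A = 5.16 mm.

d ≈ 5.16 mm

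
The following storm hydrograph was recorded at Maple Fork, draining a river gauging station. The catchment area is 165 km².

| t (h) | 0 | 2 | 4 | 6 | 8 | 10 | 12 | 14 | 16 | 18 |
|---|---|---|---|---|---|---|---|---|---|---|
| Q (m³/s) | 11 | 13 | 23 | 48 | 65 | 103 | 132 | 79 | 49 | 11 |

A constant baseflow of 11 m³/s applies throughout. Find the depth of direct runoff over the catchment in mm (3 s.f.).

d ≈ 18.5 mm

Direct runoff: 0.0, 2.0, 12.0, 37.0, 54.0, 92.0, 121.0, 68.0, 38.0, 0.0 m³/s; ΣQ_DR = 424.0 m³/s.
V = ΣQ_DR · Δt = 424.0 × 7200 s = 3.053 × 10^6 m³.
Over A = 165 km², depth = V / A = 18.5 mm.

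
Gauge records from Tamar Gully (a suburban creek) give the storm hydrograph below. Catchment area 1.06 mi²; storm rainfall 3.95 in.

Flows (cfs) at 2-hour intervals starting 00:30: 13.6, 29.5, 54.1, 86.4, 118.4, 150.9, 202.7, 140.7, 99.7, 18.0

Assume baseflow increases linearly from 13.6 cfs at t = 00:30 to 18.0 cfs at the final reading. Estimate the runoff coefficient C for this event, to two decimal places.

C ≈ 0.56

ΣQ_DR = 756.0 cfs; V = ΣQ_DR·Δt = 5.443 × 10^6 ft³.
Runoff depth d = V / A = 2.210 in.
C = d / P = 2.210 / 3.95 = 0.56.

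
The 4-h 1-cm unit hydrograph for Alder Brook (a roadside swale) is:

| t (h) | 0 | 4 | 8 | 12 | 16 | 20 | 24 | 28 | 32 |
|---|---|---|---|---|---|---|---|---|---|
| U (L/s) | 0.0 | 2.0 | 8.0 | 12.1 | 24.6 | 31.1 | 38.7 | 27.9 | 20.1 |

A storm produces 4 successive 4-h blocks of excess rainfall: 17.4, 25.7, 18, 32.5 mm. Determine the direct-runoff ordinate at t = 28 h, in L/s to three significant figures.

Q ≈ 284 L/s

By discrete convolution, Q_j = Σ (P_i / 10 mm) · U_{j−i}.
At t = 28 h (j=7): Q = (17.4/10)·27.9 + (25.7/10)·38.7 + (18/10)·31.1 + (32.5/10)·24.6 = 284 L/s.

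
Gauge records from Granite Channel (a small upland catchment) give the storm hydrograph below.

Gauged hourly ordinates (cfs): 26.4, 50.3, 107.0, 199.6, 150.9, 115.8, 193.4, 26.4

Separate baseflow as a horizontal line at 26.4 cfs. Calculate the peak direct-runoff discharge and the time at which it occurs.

Subtracting baseflow gives direct-runoff ordinates: 0.0, 23.9, 80.6, 173.2, 124.5, 89.4, 167.0, 0.0 cfs.
The maximum is 173.2 cfs, occurring at the reading for t = 3 h.

Q_p = 173.2 cfs at t = 3 h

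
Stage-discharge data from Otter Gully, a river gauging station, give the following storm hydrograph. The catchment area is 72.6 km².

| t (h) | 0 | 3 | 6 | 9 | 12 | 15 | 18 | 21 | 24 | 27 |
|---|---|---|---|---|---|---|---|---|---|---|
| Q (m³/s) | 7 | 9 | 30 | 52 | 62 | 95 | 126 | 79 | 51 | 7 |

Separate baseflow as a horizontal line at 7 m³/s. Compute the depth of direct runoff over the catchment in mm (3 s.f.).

Direct runoff: 0.0, 2.0, 23.0, 45.0, 55.0, 88.0, 119.0, 72.0, 44.0, 0.0 m³/s; ΣQ_DR = 448.0 m³/s.
V = ΣQ_DR · Δt = 448.0 × 10800 s = 4.838 × 10^6 m³.
Over A = 72.6 km², depth = V / A = 66.6 mm.

d ≈ 66.6 mm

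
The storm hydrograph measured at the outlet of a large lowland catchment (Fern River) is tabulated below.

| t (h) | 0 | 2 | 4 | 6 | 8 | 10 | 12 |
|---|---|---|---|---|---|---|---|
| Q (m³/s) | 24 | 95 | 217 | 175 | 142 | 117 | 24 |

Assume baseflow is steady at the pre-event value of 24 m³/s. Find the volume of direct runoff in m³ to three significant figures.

Direct-runoff ordinates (Q − Q_b): 0.0, 71.0, 193.0, 151.0, 118.0, 93.0, 0.0 m³/s.
ΣQ_DR = 626.0 m³/s.
With Δt = 2 h = 7200 s, V = ΣQ_DR · Δt = 626.0 × 7200 = 4.51 × 10^6 m³.

V ≈ 4.51 × 10^6 m³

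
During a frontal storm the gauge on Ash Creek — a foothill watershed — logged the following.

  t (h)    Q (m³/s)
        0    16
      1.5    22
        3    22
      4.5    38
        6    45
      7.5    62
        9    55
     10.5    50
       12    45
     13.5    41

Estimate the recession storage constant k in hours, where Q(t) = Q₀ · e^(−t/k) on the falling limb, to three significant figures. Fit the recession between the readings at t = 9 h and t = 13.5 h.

k ≈ 15.3 h

On the falling limb, Q drops from 55 to 41 m³/s between t = 9 h and t = 13.5 h (Δt = 4.5 h).
k = −Δt / ln(Q₂/Q₁) = −4.5 / ln(41/55) = 15.3 h.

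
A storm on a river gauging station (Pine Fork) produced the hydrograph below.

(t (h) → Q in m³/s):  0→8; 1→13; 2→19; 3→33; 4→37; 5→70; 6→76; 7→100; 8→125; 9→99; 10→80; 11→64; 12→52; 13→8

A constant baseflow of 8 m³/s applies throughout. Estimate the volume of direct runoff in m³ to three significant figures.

V ≈ 2.42 × 10^6 m³

Direct-runoff ordinates (Q − Q_b): 0.0, 5.0, 11.0, 25.0, 29.0, 62.0, 68.0, 92.0, 117.0, 91.0, 72.0, 56.0, 44.0, 0.0 m³/s.
ΣQ_DR = 672.0 m³/s.
With Δt = 1 h = 3600 s, V = ΣQ_DR · Δt = 672.0 × 3600 = 2.42 × 10^6 m³.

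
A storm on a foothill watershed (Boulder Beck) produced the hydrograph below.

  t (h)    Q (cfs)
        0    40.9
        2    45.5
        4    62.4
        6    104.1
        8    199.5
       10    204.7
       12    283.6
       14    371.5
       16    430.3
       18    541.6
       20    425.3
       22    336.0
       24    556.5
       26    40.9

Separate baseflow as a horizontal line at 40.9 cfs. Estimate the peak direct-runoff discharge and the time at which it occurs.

Q_p = 515.6 cfs at t = 24 h

Subtracting baseflow gives direct-runoff ordinates: 0.0, 4.6, 21.5, 63.2, 158.6, 163.8, 242.7, 330.6, 389.4, 500.7, 384.4, 295.1, 515.6, 0.0 cfs.
The maximum is 515.6 cfs, occurring at the reading for t = 24 h.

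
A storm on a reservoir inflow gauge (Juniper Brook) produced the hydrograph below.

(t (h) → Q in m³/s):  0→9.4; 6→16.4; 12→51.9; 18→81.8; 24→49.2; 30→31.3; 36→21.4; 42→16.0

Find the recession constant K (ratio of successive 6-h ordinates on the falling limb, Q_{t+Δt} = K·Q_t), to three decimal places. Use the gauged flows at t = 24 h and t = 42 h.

K ≈ 0.688

Using the recession-limb readings at t = 24 h and t = 42 h: Q falls from 49.2 to 16.0 m³/s over 3 intervals.
K = (Q₂/Q₁)^(1/3) = (16.0/49.2)^(1/3) = 0.688.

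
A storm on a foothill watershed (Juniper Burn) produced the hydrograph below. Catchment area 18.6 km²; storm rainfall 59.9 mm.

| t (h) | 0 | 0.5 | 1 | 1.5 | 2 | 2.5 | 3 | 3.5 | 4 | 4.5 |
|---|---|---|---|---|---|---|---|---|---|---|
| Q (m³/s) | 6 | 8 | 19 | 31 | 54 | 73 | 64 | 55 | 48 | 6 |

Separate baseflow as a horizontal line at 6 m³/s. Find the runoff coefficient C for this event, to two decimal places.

ΣQ_DR = 304.0 m³/s; V = ΣQ_DR·Δt = 5.472 × 10^5 m³.
Runoff depth d = V / A = 29.42 mm.
C = d / P = 29.42 / 59.9 = 0.49.

C ≈ 0.49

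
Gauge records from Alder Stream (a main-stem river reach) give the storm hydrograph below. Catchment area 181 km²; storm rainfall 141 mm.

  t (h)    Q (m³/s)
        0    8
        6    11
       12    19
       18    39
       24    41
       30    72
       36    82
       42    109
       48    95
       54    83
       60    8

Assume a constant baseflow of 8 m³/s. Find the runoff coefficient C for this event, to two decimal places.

ΣQ_DR = 479.0 m³/s; V = ΣQ_DR·Δt = 1.035 × 10^7 m³.
Runoff depth d = V / A = 57.16 mm.
C = d / P = 57.16 / 141 = 0.41.

C ≈ 0.41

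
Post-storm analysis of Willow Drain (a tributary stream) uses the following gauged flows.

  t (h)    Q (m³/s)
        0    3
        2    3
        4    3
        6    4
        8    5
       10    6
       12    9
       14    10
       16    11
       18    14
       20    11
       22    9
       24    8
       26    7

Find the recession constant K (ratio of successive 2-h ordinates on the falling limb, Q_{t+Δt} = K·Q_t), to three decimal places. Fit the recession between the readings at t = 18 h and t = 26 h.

K ≈ 0.841

Using the recession-limb readings at t = 18 h and t = 26 h: Q falls from 14 to 7 m³/s over 4 intervals.
K = (Q₂/Q₁)^(1/4) = (7/14)^(1/4) = 0.841.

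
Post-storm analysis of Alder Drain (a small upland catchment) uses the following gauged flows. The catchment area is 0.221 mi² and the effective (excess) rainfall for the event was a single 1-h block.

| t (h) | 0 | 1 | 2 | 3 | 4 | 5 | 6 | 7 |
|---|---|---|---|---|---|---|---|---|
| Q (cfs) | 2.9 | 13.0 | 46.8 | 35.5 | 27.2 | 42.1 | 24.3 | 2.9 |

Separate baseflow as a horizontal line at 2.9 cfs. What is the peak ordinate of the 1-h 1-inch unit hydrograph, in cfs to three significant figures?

Direct runoff: 0.0, 10.1, 43.9, 32.6, 24.3, 39.2, 21.4, 0.0 cfs; ΣQ_DR = 171.5 cfs, peak = 43.9 cfs.
Runoff depth d = ΣQ_DR·Δt / A = 171.5 × 3600 / (0.221 mi²) = 1.203 in.
The 1-inch UH is the DRH scaled by (1 in)/d, so U_p = 43.9 × 1/1.203 = 36.5 cfs.

U_p ≈ 36.5 cfs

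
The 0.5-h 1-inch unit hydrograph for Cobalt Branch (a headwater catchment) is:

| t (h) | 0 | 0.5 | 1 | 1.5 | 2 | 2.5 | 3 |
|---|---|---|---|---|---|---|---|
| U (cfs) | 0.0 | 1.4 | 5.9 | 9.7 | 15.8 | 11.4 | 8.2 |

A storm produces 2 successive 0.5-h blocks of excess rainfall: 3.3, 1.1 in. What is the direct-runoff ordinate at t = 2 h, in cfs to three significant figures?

Q ≈ 62.8 cfs

By discrete convolution, Q_j = Σ (P_i / 1 in) · U_{j−i}.
At t = 2 h (j=4): Q = (3.3/1)·15.8 + (1.1/1)·9.7 = 62.8 cfs.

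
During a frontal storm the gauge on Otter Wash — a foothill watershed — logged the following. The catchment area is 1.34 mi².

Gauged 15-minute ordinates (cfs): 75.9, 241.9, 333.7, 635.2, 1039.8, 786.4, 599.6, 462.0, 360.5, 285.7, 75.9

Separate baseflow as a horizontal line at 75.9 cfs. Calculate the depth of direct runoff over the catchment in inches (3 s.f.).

Direct runoff: 0.0, 166.0, 257.8, 559.3, 963.9, 710.5, 523.7, 386.1, 284.6, 209.8, 0.0 cfs; ΣQ_DR = 4062 cfs.
V = ΣQ_DR · Δt = 4062 × 900 s = 3.656 × 10^6 ft³.
Over A = 1.34 mi², depth = V / A = 1.17 in.

d ≈ 1.17 in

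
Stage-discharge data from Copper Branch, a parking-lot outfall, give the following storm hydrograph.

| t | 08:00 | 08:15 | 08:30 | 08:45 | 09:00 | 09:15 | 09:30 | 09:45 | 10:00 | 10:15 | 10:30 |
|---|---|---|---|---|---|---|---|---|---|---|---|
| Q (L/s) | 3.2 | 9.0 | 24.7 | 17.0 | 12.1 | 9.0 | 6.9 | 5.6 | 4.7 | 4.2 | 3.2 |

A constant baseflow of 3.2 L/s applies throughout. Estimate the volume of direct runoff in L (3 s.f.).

Direct-runoff ordinates (Q − Q_b): 0.0, 5.8, 21.5, 13.8, 8.9, 5.8, 3.7, 2.4, 1.5, 1.0, 0.0 L/s.
ΣQ_DR = 64.40 L/s.
With Δt = 0.25 h = 900 s, V = ΣQ_DR · Δt = 64.40 × 900 = 58000 L.

V ≈ 58000 L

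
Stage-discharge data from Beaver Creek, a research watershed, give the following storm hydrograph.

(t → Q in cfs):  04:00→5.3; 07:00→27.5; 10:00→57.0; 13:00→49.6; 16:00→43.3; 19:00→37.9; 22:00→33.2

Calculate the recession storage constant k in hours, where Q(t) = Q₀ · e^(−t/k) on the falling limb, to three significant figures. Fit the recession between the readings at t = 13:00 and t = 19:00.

On the falling limb, Q drops from 49.6 to 37.9 cfs between t = 13:00 and t = 19:00 (Δt = 6 h).
k = −Δt / ln(Q₂/Q₁) = −6 / ln(37.9/49.6) = 22.3 h.

k ≈ 22.3 h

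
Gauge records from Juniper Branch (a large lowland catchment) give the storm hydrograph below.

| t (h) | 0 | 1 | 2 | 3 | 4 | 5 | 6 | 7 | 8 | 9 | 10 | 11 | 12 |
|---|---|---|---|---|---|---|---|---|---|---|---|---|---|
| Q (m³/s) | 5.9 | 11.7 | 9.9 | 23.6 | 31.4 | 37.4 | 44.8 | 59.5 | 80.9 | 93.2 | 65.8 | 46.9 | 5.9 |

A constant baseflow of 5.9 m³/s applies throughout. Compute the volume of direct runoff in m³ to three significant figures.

Direct-runoff ordinates (Q − Q_b): 0.0, 5.8, 4.0, 17.7, 25.5, 31.5, 38.9, 53.6, 75.0, 87.3, 59.9, 41.0, 0.0 m³/s.
ΣQ_DR = 440.2 m³/s.
With Δt = 1 h = 3600 s, V = ΣQ_DR · Δt = 440.2 × 3600 = 1.58 × 10^6 m³.

V ≈ 1.58 × 10^6 m³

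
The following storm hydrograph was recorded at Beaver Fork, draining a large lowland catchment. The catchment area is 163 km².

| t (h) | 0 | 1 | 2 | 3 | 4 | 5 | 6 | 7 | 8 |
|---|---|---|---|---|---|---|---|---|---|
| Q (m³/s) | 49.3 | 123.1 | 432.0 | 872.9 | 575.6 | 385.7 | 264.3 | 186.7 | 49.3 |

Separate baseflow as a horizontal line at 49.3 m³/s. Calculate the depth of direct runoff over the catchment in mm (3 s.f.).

d ≈ 55.1 mm

Direct runoff: 0.0, 73.8, 382.7, 823.6, 526.3, 336.4, 215.0, 137.4, 0.0 m³/s; ΣQ_DR = 2495 m³/s.
V = ΣQ_DR · Δt = 2495 × 3600 s = 8.983 × 10^6 m³.
Over A = 163 km², depth = V / A = 55.1 mm.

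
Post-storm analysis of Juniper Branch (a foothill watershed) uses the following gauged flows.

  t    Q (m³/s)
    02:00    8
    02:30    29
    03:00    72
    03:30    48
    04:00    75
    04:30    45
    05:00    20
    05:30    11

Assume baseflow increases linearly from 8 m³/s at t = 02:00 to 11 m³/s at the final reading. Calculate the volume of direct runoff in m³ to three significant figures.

Direct-runoff ordinates (Q − Q_b): 0.00, 20.57, 63.14, 38.71, 65.29, 34.86, 9.43, 0.00 m³/s.
ΣQ_DR = 232.0 m³/s.
With Δt = 0.5 h = 1800 s, V = ΣQ_DR · Δt = 232.0 × 1800 = 4.18 × 10^5 m³.

V ≈ 4.18 × 10^5 m³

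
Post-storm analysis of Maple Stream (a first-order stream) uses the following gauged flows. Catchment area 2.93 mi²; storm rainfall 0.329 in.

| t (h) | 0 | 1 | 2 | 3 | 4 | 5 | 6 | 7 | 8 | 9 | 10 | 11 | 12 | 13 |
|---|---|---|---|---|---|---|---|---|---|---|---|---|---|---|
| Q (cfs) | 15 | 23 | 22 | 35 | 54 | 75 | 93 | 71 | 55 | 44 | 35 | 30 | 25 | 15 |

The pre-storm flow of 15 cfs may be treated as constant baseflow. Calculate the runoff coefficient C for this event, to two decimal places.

C ≈ 0.61

ΣQ_DR = 382.0 cfs; V = ΣQ_DR·Δt = 1.375 × 10^6 ft³.
Runoff depth d = V / A = 0.2020 in.
C = d / P = 0.2020 / 0.329 = 0.61.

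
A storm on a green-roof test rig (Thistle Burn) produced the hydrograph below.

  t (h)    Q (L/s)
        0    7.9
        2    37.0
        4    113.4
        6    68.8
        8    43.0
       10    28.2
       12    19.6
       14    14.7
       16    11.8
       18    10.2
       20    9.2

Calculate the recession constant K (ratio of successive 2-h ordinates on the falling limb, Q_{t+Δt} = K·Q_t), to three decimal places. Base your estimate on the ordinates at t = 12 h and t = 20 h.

Using the recession-limb readings at t = 12 h and t = 20 h: Q falls from 19.6 to 9.2 L/s over 4 intervals.
K = (Q₂/Q₁)^(1/4) = (9.2/19.6)^(1/4) = 0.828.

K ≈ 0.828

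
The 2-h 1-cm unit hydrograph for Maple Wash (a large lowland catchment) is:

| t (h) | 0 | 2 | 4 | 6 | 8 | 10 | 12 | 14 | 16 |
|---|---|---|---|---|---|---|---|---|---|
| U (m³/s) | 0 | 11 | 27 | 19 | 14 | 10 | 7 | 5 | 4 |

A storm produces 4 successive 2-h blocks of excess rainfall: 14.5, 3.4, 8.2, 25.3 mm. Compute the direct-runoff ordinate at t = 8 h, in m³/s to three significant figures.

Q ≈ 76.7 m³/s

By discrete convolution, Q_j = Σ (P_i / 10 mm) · U_{j−i}.
At t = 8 h (j=4): Q = (14.5/10)·14 + (3.4/10)·19 + (8.2/10)·27 + (25.3/10)·11 = 76.7 m³/s.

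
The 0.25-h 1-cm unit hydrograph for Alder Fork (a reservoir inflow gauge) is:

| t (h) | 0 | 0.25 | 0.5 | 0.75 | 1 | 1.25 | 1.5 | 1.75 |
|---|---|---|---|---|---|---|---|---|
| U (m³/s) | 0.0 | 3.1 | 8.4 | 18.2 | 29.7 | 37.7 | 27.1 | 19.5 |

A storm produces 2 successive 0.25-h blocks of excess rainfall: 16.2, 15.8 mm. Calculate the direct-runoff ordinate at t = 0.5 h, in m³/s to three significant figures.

By discrete convolution, Q_j = Σ (P_i / 10 mm) · U_{j−i}.
At t = 0.5 h (j=2): Q = (16.2/10)·8.4 + (15.8/10)·3.1 = 18.5 m³/s.

Q ≈ 18.5 m³/s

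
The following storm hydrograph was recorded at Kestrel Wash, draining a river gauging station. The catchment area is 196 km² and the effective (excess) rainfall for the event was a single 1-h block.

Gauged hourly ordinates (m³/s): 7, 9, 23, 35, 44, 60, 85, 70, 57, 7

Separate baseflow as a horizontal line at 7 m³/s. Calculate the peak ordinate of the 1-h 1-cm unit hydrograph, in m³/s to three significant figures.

U_p ≈ 130 m³/s

Direct runoff: 0.0, 2.0, 16.0, 28.0, 37.0, 53.0, 78.0, 63.0, 50.0, 0.0 m³/s; ΣQ_DR = 327.0 m³/s, peak = 78.0 m³/s.
Runoff depth d = ΣQ_DR·Δt / A = 327.0 × 3600 / (196 km²) = 6.006 mm.
The 1-cm UH is the DRH scaled by (10 mm)/d, so U_p = 78.0 × 10/6.006 = 130 m³/s.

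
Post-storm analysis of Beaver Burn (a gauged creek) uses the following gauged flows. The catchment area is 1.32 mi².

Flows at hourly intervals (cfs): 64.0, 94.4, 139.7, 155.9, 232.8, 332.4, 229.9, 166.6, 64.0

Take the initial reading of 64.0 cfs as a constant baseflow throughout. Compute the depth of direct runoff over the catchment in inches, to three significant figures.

d ≈ 1.06 in

Direct runoff: 0.0, 30.4, 75.7, 91.9, 168.8, 268.4, 165.9, 102.6, 0.0 cfs; ΣQ_DR = 903.7 cfs.
V = ΣQ_DR · Δt = 903.7 × 3600 s = 3.253 × 10^6 ft³.
Over A = 1.32 mi², depth = V / A = 1.06 in.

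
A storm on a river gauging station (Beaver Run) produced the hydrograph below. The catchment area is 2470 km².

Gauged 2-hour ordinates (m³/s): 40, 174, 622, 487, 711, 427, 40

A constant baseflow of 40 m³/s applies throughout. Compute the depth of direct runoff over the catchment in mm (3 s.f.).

Direct runoff: 0.0, 134.0, 582.0, 447.0, 671.0, 387.0, 0.0 m³/s; ΣQ_DR = 2221 m³/s.
V = ΣQ_DR · Δt = 2221 × 7200 s = 1.599 × 10^7 m³.
Over A = 2470 km², depth = V / A = 6.47 mm.

d ≈ 6.47 mm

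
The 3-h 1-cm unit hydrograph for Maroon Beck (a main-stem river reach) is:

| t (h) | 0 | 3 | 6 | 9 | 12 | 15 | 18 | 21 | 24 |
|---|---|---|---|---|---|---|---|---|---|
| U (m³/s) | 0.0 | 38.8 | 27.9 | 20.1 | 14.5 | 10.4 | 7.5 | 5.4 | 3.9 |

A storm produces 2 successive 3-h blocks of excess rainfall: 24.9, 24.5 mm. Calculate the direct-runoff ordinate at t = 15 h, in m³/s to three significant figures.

Q ≈ 61.4 m³/s

By discrete convolution, Q_j = Σ (P_i / 10 mm) · U_{j−i}.
At t = 15 h (j=5): Q = (24.9/10)·10.4 + (24.5/10)·14.5 = 61.4 m³/s.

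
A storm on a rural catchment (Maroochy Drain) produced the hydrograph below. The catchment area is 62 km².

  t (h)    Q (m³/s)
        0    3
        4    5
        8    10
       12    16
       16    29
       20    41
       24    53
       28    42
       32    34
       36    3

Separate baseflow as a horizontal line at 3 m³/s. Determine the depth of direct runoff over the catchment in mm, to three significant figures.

Direct runoff: 0.0, 2.0, 7.0, 13.0, 26.0, 38.0, 50.0, 39.0, 31.0, 0.0 m³/s; ΣQ_DR = 206.0 m³/s.
V = ΣQ_DR · Δt = 206.0 × 14400 s = 2.966 × 10^6 m³.
Over A = 62 km², depth = V / A = 47.8 mm.

d ≈ 47.8 mm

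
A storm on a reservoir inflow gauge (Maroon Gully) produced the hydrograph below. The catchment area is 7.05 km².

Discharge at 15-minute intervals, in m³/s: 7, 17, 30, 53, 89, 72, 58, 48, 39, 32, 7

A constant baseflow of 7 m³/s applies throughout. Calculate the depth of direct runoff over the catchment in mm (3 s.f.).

Direct runoff: 0.0, 10.0, 23.0, 46.0, 82.0, 65.0, 51.0, 41.0, 32.0, 25.0, 0.0 m³/s; ΣQ_DR = 375.0 m³/s.
V = ΣQ_DR · Δt = 375.0 × 900 s = 3.375 × 10^5 m³.
Over A = 7.05 km², depth = V / A = 47.9 mm.

d ≈ 47.9 mm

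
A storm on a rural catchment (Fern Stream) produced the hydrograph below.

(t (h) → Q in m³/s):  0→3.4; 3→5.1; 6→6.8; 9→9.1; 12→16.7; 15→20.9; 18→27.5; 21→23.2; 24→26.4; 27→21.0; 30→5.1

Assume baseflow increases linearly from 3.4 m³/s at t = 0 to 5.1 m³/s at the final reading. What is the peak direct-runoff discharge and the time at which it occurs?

Subtracting baseflow gives direct-runoff ordinates: 0.00, 1.53, 3.06, 5.19, 12.62, 16.65, 23.08, 18.61, 21.64, 16.07, 0.00 m³/s.
The maximum is 23.08 m³/s, occurring at the reading for t = 18 h.

Q_p = 23.08 m³/s at t = 18 h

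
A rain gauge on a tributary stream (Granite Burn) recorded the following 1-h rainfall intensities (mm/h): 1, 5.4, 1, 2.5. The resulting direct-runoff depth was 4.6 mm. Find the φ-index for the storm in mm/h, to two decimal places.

Only the 2 blocks with intensity above φ contribute runoff: 5.4, 2.5 mm/h.
Σ(I−φ)·Δt = d  ⇒  (5.4+2.5 − 2φ)·1 = 4.6
φ = (7.900 − 4.6/1) / 2 = 1.65 mm/h.

φ ≈ 1.65 mm/h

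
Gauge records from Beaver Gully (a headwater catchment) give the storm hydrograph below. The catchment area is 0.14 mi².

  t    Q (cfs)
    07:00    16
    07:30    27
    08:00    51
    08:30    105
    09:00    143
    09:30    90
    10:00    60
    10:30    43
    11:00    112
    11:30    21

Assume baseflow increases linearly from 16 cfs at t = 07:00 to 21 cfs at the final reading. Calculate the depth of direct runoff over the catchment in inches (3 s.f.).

Direct runoff: 0.00, 10.44, 33.89, 87.33, 124.78, 71.22, 40.67, 23.11, 91.56, 0.00 cfs; ΣQ_DR = 483.0 cfs.
V = ΣQ_DR · Δt = 483.0 × 1800 s = 8.694 × 10^5 ft³.
Over A = 0.14 mi², depth = V / A = 2.67 in.

d ≈ 2.67 in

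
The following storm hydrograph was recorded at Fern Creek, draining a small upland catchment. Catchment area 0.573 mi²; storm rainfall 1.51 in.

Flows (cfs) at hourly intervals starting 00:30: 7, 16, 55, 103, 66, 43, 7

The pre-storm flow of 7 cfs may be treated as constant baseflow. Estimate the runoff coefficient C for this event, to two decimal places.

C ≈ 0.44

ΣQ_DR = 248.0 cfs; V = ΣQ_DR·Δt = 8.928 × 10^5 ft³.
Runoff depth d = V / A = 0.6707 in.
C = d / P = 0.6707 / 1.51 = 0.44.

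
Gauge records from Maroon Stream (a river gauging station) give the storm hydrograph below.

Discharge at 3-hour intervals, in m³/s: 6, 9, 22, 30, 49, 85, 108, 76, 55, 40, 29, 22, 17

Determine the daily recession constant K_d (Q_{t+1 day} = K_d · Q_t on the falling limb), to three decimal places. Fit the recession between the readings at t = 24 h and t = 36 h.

K_d ≈ 0.096

Between t = 24 h and t = 36 h the flow falls from 55 to 17 m³/s over 4×3 h = 12 h.
Per-interval ratio K = (17/55)^(1/4) = 0.7456; K_d = K^(24/3) = 0.096.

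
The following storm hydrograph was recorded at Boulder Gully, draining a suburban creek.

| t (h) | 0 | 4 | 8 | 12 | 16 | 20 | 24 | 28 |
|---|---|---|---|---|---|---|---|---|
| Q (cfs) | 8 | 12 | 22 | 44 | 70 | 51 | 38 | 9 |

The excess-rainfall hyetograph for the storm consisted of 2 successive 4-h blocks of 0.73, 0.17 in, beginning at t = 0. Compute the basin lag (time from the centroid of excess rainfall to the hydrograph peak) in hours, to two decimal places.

t_L ≈ 13.24 h

Centroid of excess rainfall: t_c = Σ P_i·t̄_i / ΣP_i = 2.7556 h (block centres at 2, 6 h).
Hydrograph peak occurs at t = 16 h, so basin lag t_L = 16 − 2.7556 = 13.24 h.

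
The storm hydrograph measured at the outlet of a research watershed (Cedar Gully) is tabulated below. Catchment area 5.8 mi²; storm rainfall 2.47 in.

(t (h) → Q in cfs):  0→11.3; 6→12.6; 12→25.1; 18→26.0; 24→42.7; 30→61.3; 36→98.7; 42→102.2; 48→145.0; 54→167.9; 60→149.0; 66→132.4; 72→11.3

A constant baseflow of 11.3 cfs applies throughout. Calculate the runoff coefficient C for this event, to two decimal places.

ΣQ_DR = 838.6 cfs; V = ΣQ_DR·Δt = 1.811 × 10^7 ft³.
Runoff depth d = V / A = 1.344 in.
C = d / P = 1.344 / 2.47 = 0.54.

C ≈ 0.54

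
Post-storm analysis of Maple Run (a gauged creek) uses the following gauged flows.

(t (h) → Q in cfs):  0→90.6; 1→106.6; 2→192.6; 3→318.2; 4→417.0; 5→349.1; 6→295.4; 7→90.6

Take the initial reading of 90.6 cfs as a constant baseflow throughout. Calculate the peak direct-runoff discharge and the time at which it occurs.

Subtracting baseflow gives direct-runoff ordinates: 0.0, 16.0, 102.0, 227.6, 326.4, 258.5, 204.8, 0.0 cfs.
The maximum is 326.4 cfs, occurring at the reading for t = 4 h.

Q_p = 326.4 cfs at t = 4 h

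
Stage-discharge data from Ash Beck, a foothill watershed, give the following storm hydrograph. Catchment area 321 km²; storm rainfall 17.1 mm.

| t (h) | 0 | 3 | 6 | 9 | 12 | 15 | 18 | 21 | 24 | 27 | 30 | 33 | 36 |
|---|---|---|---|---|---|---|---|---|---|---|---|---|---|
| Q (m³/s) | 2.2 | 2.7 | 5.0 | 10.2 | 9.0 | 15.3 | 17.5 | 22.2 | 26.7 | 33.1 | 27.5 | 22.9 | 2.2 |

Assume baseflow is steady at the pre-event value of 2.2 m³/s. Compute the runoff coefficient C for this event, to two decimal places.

C ≈ 0.33

ΣQ_DR = 167.9 m³/s; V = ΣQ_DR·Δt = 1.813 × 10^6 m³.
Runoff depth d = V / A = 5.649 mm.
C = d / P = 5.649 / 17.1 = 0.33.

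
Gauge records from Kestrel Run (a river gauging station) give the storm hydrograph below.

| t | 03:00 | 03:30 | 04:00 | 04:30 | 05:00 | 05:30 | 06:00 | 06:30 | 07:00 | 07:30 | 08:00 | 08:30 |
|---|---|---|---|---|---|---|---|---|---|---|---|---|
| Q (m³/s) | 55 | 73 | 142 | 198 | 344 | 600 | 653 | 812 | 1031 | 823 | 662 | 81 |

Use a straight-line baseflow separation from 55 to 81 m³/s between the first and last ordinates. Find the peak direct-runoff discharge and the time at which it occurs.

Q_p = 957.09 m³/s at t = 07:00

Subtracting baseflow gives direct-runoff ordinates: 0.00, 15.64, 82.27, 135.91, 279.55, 533.18, 583.82, 740.45, 957.09, 746.73, 583.36, 0.00 m³/s.
The maximum is 957.09 m³/s, occurring at the reading for t = 07:00.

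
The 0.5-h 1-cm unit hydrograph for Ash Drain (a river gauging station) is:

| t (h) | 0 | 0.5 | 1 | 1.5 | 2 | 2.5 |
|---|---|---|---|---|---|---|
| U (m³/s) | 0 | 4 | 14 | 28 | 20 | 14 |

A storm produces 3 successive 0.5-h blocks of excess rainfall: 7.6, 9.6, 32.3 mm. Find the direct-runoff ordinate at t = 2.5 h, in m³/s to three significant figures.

By discrete convolution, Q_j = Σ (P_i / 10 mm) · U_{j−i}.
At t = 2.5 h (j=5): Q = (7.6/10)·14 + (9.6/10)·20 + (32.3/10)·28 = 120 m³/s.

Q ≈ 120 m³/s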